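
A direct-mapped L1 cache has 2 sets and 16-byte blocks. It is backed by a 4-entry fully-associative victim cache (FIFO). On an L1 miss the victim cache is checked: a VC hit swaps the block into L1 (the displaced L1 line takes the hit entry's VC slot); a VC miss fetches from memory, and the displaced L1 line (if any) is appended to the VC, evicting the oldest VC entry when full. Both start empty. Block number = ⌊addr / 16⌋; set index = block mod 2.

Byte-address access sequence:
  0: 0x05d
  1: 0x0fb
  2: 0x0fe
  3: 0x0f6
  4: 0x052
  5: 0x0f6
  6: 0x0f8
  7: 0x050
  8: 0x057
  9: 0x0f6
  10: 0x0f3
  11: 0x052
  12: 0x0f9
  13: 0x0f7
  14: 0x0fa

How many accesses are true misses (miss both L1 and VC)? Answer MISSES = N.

MISSES = 2

0: 0x5d (blk 5, set 1) → MISS  vc=[]
1: 0xfb (blk 15, set 1) → MISS  vc=[5]
2: 0xfe (blk 15, set 1) → L1-HIT  vc=[5]
3: 0xf6 (blk 15, set 1) → L1-HIT  vc=[5]
4: 0x52 (blk 5, set 1) → VC-HIT  vc=[15]
5: 0xf6 (blk 15, set 1) → VC-HIT  vc=[5]
6: 0xf8 (blk 15, set 1) → L1-HIT  vc=[5]
7: 0x50 (blk 5, set 1) → VC-HIT  vc=[15]
8: 0x57 (blk 5, set 1) → L1-HIT  vc=[15]
9: 0xf6 (blk 15, set 1) → VC-HIT  vc=[5]
10: 0xf3 (blk 15, set 1) → L1-HIT  vc=[5]
11: 0x52 (blk 5, set 1) → VC-HIT  vc=[15]
12: 0xf9 (blk 15, set 1) → VC-HIT  vc=[5]
13: 0xf7 (blk 15, set 1) → L1-HIT  vc=[5]
14: 0xfa (blk 15, set 1) → L1-HIT  vc=[5]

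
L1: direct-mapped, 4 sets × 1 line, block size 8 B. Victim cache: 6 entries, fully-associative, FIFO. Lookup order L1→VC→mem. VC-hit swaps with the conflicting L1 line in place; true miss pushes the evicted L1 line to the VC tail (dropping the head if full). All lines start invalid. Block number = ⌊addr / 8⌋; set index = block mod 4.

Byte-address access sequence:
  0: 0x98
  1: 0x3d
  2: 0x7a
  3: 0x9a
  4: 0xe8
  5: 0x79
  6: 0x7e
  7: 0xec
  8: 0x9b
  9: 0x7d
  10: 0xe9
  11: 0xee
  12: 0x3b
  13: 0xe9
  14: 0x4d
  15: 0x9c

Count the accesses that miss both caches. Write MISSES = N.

MISSES = 5

0: 0x98 (blk 19, set 3) → MISS  vc=[]
1: 0x3d (blk 7, set 3) → MISS  vc=[19]
2: 0x7a (blk 15, set 3) → MISS  vc=[19, 7]
3: 0x9a (blk 19, set 3) → VC-HIT  vc=[15, 7]
4: 0xe8 (blk 29, set 1) → MISS  vc=[15, 7]
5: 0x79 (blk 15, set 3) → VC-HIT  vc=[19, 7]
6: 0x7e (blk 15, set 3) → L1-HIT  vc=[19, 7]
7: 0xec (blk 29, set 1) → L1-HIT  vc=[19, 7]
8: 0x9b (blk 19, set 3) → VC-HIT  vc=[15, 7]
9: 0x7d (blk 15, set 3) → VC-HIT  vc=[19, 7]
10: 0xe9 (blk 29, set 1) → L1-HIT  vc=[19, 7]
11: 0xee (blk 29, set 1) → L1-HIT  vc=[19, 7]
12: 0x3b (blk 7, set 3) → VC-HIT  vc=[19, 15]
13: 0xe9 (blk 29, set 1) → L1-HIT  vc=[19, 15]
14: 0x4d (blk 9, set 1) → MISS  vc=[19, 15, 29]
15: 0x9c (blk 19, set 3) → VC-HIT  vc=[7, 15, 29]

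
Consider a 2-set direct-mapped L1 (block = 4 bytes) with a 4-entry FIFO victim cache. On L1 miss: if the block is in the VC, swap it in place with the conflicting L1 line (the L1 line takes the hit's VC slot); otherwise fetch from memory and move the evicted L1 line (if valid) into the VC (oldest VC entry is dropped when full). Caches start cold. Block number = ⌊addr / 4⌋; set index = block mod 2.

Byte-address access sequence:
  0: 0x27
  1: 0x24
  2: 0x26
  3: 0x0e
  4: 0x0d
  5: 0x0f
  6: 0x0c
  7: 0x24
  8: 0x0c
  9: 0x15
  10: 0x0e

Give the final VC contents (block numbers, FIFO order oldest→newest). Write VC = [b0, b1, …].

VC = [9, 5]

0: 0x27 (blk 9, set 1) → MISS  vc=[]
1: 0x24 (blk 9, set 1) → L1-HIT  vc=[]
2: 0x26 (blk 9, set 1) → L1-HIT  vc=[]
3: 0xe (blk 3, set 1) → MISS  vc=[9]
4: 0xd (blk 3, set 1) → L1-HIT  vc=[9]
5: 0xf (blk 3, set 1) → L1-HIT  vc=[9]
6: 0xc (blk 3, set 1) → L1-HIT  vc=[9]
7: 0x24 (blk 9, set 1) → VC-HIT  vc=[3]
8: 0xc (blk 3, set 1) → VC-HIT  vc=[9]
9: 0x15 (blk 5, set 1) → MISS  vc=[9, 3]
10: 0xe (blk 3, set 1) → VC-HIT  vc=[9, 5]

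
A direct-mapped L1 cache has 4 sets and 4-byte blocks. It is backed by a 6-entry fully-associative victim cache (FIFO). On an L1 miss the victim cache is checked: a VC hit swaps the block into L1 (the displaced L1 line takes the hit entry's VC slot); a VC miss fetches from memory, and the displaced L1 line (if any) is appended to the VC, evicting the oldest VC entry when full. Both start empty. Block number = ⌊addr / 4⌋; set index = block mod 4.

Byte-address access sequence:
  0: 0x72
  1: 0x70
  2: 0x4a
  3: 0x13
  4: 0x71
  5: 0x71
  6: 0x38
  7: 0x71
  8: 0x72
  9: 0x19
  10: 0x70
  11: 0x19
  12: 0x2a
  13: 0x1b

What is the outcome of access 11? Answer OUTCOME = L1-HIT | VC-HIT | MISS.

#0 0x72→b28/s0 MISS; vc=[]
#1 0x70→b28/s0 L1-HIT; vc=[]
#2 0x4a→b18/s2 MISS; vc=[]
#3 0x13→b4/s0 MISS; vc=[28]
#4 0x71→b28/s0 VC-HIT; vc=[4]
#5 0x71→b28/s0 L1-HIT; vc=[4]
#6 0x38→b14/s2 MISS; vc=[4,18]
#7 0x71→b28/s0 L1-HIT; vc=[4,18]
#8 0x72→b28/s0 L1-HIT; vc=[4,18]
#9 0x19→b6/s2 MISS; vc=[4,18,14]
#10 0x70→b28/s0 L1-HIT; vc=[4,18,14]
#11 0x19→b6/s2 L1-HIT; vc=[4,18,14]
#12 0x2a→b10/s2 MISS; vc=[4,18,14,6]
#13 0x1b→b6/s2 VC-HIT; vc=[4,18,14,10]

OUTCOME = L1-HIT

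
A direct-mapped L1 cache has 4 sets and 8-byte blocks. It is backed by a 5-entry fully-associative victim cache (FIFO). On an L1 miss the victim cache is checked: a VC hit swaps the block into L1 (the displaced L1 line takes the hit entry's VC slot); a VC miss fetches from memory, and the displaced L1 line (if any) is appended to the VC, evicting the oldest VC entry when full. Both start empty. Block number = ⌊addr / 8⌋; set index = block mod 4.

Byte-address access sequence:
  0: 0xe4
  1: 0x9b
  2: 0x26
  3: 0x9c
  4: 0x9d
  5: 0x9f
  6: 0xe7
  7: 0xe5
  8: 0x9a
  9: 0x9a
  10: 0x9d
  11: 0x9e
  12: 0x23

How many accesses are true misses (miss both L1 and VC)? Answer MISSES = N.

  [0] addr=0xe4 blk=28 s=0: MISS | VC []
  [1] addr=0x9b blk=19 s=3: MISS | VC []
  [2] addr=0x26 blk=4 s=0: MISS | VC [28]
  [3] addr=0x9c blk=19 s=3: L1-HIT | VC [28]
  [4] addr=0x9d blk=19 s=3: L1-HIT | VC [28]
  [5] addr=0x9f blk=19 s=3: L1-HIT | VC [28]
  [6] addr=0xe7 blk=28 s=0: VC-HIT | VC [4]
  [7] addr=0xe5 blk=28 s=0: L1-HIT | VC [4]
  [8] addr=0x9a blk=19 s=3: L1-HIT | VC [4]
  [9] addr=0x9a blk=19 s=3: L1-HIT | VC [4]
  [10] addr=0x9d blk=19 s=3: L1-HIT | VC [4]
  [11] addr=0x9e blk=19 s=3: L1-HIT | VC [4]
  [12] addr=0x23 blk=4 s=0: VC-HIT | VC [28]

MISSES = 3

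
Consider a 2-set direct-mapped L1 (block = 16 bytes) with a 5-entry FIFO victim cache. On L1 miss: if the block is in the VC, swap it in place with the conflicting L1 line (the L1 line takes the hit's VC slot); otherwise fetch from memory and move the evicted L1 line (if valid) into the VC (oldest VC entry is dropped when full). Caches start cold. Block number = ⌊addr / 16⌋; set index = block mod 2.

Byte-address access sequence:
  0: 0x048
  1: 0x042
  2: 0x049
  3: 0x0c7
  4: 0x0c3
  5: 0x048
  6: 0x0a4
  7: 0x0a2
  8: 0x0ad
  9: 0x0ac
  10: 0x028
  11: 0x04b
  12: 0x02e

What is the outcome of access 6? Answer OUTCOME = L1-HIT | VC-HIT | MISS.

0: 0x48 (blk 4, set 0) → MISS  vc=[]
1: 0x42 (blk 4, set 0) → L1-HIT  vc=[]
2: 0x49 (blk 4, set 0) → L1-HIT  vc=[]
3: 0xc7 (blk 12, set 0) → MISS  vc=[4]
4: 0xc3 (blk 12, set 0) → L1-HIT  vc=[4]
5: 0x48 (blk 4, set 0) → VC-HIT  vc=[12]
6: 0xa4 (blk 10, set 0) → MISS  vc=[12, 4]
7: 0xa2 (blk 10, set 0) → L1-HIT  vc=[12, 4]
8: 0xad (blk 10, set 0) → L1-HIT  vc=[12, 4]
9: 0xac (blk 10, set 0) → L1-HIT  vc=[12, 4]
10: 0x28 (blk 2, set 0) → MISS  vc=[12, 4, 10]
11: 0x4b (blk 4, set 0) → VC-HIT  vc=[12, 2, 10]
12: 0x2e (blk 2, set 0) → VC-HIT  vc=[12, 4, 10]

OUTCOME = MISS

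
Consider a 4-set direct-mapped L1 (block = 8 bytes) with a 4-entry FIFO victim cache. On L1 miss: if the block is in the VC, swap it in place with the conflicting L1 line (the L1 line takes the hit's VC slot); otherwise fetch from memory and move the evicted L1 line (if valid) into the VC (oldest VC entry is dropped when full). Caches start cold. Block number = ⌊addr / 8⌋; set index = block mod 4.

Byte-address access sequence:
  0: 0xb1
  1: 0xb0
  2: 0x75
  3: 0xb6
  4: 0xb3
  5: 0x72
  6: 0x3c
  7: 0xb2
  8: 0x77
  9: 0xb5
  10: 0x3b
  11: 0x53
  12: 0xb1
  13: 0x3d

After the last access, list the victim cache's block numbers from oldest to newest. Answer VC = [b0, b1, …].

  [0] addr=0xb1 blk=22 s=2: MISS | VC []
  [1] addr=0xb0 blk=22 s=2: L1-HIT | VC []
  [2] addr=0x75 blk=14 s=2: MISS | VC [22]
  [3] addr=0xb6 blk=22 s=2: VC-HIT | VC [14]
  [4] addr=0xb3 blk=22 s=2: L1-HIT | VC [14]
  [5] addr=0x72 blk=14 s=2: VC-HIT | VC [22]
  [6] addr=0x3c blk=7 s=3: MISS | VC [22]
  [7] addr=0xb2 blk=22 s=2: VC-HIT | VC [14]
  [8] addr=0x77 blk=14 s=2: VC-HIT | VC [22]
  [9] addr=0xb5 blk=22 s=2: VC-HIT | VC [14]
  [10] addr=0x3b blk=7 s=3: L1-HIT | VC [14]
  [11] addr=0x53 blk=10 s=2: MISS | VC [14, 22]
  [12] addr=0xb1 blk=22 s=2: VC-HIT | VC [14, 10]
  [13] addr=0x3d blk=7 s=3: L1-HIT | VC [14, 10]

VC = [14, 10]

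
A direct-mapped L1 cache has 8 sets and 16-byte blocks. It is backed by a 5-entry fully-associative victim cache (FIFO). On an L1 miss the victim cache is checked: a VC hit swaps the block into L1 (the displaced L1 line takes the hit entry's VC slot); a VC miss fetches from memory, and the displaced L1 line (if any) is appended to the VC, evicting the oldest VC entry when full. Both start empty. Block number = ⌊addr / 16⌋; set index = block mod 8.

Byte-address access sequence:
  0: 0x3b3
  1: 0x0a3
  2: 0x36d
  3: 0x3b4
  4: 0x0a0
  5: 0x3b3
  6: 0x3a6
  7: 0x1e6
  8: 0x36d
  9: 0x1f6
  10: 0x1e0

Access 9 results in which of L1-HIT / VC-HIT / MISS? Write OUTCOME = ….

OUTCOME = MISS

  [0] addr=0x3b3 blk=59 s=3: MISS | VC []
  [1] addr=0xa3 blk=10 s=2: MISS | VC []
  [2] addr=0x36d blk=54 s=6: MISS | VC []
  [3] addr=0x3b4 blk=59 s=3: L1-HIT | VC []
  [4] addr=0xa0 blk=10 s=2: L1-HIT | VC []
  [5] addr=0x3b3 blk=59 s=3: L1-HIT | VC []
  [6] addr=0x3a6 blk=58 s=2: MISS | VC [10]
  [7] addr=0x1e6 blk=30 s=6: MISS | VC [10, 54]
  [8] addr=0x36d blk=54 s=6: VC-HIT | VC [10, 30]
  [9] addr=0x1f6 blk=31 s=7: MISS | VC [10, 30]
  [10] addr=0x1e0 blk=30 s=6: VC-HIT | VC [10, 54]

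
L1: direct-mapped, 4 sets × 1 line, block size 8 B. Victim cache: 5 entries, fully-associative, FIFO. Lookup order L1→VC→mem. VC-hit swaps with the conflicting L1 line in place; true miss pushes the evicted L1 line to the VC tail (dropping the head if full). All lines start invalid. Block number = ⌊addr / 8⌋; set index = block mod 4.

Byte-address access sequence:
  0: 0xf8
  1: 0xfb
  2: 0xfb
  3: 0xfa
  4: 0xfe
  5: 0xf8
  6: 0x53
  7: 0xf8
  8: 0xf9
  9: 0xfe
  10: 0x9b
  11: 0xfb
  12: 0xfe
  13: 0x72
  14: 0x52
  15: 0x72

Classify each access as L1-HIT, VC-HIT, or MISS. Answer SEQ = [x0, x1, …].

#0 0xf8→b31/s3 MISS; vc=[]
#1 0xfb→b31/s3 L1-HIT; vc=[]
#2 0xfb→b31/s3 L1-HIT; vc=[]
#3 0xfa→b31/s3 L1-HIT; vc=[]
#4 0xfe→b31/s3 L1-HIT; vc=[]
#5 0xf8→b31/s3 L1-HIT; vc=[]
#6 0x53→b10/s2 MISS; vc=[]
#7 0xf8→b31/s3 L1-HIT; vc=[]
#8 0xf9→b31/s3 L1-HIT; vc=[]
#9 0xfe→b31/s3 L1-HIT; vc=[]
#10 0x9b→b19/s3 MISS; vc=[31]
#11 0xfb→b31/s3 VC-HIT; vc=[19]
#12 0xfe→b31/s3 L1-HIT; vc=[19]
#13 0x72→b14/s2 MISS; vc=[19,10]
#14 0x52→b10/s2 VC-HIT; vc=[19,14]
#15 0x72→b14/s2 VC-HIT; vc=[19,10]

SEQ = [MISS, L1-HIT, L1-HIT, L1-HIT, L1-HIT, L1-HIT, MISS, L1-HIT, L1-HIT, L1-HIT, MISS, VC-HIT, L1-HIT, MISS, VC-HIT, VC-HIT]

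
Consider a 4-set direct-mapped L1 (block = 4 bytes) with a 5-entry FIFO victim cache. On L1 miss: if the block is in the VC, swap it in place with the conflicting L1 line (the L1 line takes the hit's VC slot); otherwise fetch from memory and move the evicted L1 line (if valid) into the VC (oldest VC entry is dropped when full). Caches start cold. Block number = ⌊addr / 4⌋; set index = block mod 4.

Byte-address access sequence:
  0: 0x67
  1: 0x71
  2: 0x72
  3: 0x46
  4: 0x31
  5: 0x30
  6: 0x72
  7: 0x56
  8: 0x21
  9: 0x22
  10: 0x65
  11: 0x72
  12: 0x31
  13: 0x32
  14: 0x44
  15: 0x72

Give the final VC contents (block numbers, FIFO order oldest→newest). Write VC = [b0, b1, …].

0: 0x67 (blk 25, set 1) → MISS  vc=[]
1: 0x71 (blk 28, set 0) → MISS  vc=[]
2: 0x72 (blk 28, set 0) → L1-HIT  vc=[]
3: 0x46 (blk 17, set 1) → MISS  vc=[25]
4: 0x31 (blk 12, set 0) → MISS  vc=[25, 28]
5: 0x30 (blk 12, set 0) → L1-HIT  vc=[25, 28]
6: 0x72 (blk 28, set 0) → VC-HIT  vc=[25, 12]
7: 0x56 (blk 21, set 1) → MISS  vc=[25, 12, 17]
8: 0x21 (blk 8, set 0) → MISS  vc=[25, 12, 17, 28]
9: 0x22 (blk 8, set 0) → L1-HIT  vc=[25, 12, 17, 28]
10: 0x65 (blk 25, set 1) → VC-HIT  vc=[21, 12, 17, 28]
11: 0x72 (blk 28, set 0) → VC-HIT  vc=[21, 12, 17, 8]
12: 0x31 (blk 12, set 0) → VC-HIT  vc=[21, 28, 17, 8]
13: 0x32 (blk 12, set 0) → L1-HIT  vc=[21, 28, 17, 8]
14: 0x44 (blk 17, set 1) → VC-HIT  vc=[21, 28, 25, 8]
15: 0x72 (blk 28, set 0) → VC-HIT  vc=[21, 12, 25, 8]

VC = [21, 12, 25, 8]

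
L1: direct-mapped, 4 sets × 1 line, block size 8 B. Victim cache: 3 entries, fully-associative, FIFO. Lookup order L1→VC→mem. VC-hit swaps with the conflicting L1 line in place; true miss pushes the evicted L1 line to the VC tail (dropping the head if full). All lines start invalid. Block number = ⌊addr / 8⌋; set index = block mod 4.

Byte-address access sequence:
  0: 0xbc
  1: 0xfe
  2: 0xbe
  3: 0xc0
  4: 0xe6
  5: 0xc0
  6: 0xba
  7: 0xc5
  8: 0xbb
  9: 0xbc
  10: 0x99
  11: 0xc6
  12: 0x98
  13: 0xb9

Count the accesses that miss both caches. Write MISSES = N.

  [0] addr=0xbc blk=23 s=3: MISS | VC []
  [1] addr=0xfe blk=31 s=3: MISS | VC [23]
  [2] addr=0xbe blk=23 s=3: VC-HIT | VC [31]
  [3] addr=0xc0 blk=24 s=0: MISS | VC [31]
  [4] addr=0xe6 blk=28 s=0: MISS | VC [31, 24]
  [5] addr=0xc0 blk=24 s=0: VC-HIT | VC [31, 28]
  [6] addr=0xba blk=23 s=3: L1-HIT | VC [31, 28]
  [7] addr=0xc5 blk=24 s=0: L1-HIT | VC [31, 28]
  [8] addr=0xbb blk=23 s=3: L1-HIT | VC [31, 28]
  [9] addr=0xbc blk=23 s=3: L1-HIT | VC [31, 28]
  [10] addr=0x99 blk=19 s=3: MISS | VC [31, 28, 23]
  [11] addr=0xc6 blk=24 s=0: L1-HIT | VC [31, 28, 23]
  [12] addr=0x98 blk=19 s=3: L1-HIT | VC [31, 28, 23]
  [13] addr=0xb9 blk=23 s=3: VC-HIT | VC [31, 28, 19]

MISSES = 5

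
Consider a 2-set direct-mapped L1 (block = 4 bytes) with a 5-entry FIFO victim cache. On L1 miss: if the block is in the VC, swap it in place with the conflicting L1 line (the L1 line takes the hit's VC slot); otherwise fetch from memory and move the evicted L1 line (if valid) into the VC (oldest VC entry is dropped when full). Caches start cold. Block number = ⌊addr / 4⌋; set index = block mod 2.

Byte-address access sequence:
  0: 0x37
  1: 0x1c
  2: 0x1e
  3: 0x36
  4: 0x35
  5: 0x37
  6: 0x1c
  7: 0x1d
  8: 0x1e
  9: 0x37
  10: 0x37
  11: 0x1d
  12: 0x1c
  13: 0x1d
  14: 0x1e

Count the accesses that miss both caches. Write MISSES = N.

MISSES = 2

0: 0x37 (blk 13, set 1) → MISS  vc=[]
1: 0x1c (blk 7, set 1) → MISS  vc=[13]
2: 0x1e (blk 7, set 1) → L1-HIT  vc=[13]
3: 0x36 (blk 13, set 1) → VC-HIT  vc=[7]
4: 0x35 (blk 13, set 1) → L1-HIT  vc=[7]
5: 0x37 (blk 13, set 1) → L1-HIT  vc=[7]
6: 0x1c (blk 7, set 1) → VC-HIT  vc=[13]
7: 0x1d (blk 7, set 1) → L1-HIT  vc=[13]
8: 0x1e (blk 7, set 1) → L1-HIT  vc=[13]
9: 0x37 (blk 13, set 1) → VC-HIT  vc=[7]
10: 0x37 (blk 13, set 1) → L1-HIT  vc=[7]
11: 0x1d (blk 7, set 1) → VC-HIT  vc=[13]
12: 0x1c (blk 7, set 1) → L1-HIT  vc=[13]
13: 0x1d (blk 7, set 1) → L1-HIT  vc=[13]
14: 0x1e (blk 7, set 1) → L1-HIT  vc=[13]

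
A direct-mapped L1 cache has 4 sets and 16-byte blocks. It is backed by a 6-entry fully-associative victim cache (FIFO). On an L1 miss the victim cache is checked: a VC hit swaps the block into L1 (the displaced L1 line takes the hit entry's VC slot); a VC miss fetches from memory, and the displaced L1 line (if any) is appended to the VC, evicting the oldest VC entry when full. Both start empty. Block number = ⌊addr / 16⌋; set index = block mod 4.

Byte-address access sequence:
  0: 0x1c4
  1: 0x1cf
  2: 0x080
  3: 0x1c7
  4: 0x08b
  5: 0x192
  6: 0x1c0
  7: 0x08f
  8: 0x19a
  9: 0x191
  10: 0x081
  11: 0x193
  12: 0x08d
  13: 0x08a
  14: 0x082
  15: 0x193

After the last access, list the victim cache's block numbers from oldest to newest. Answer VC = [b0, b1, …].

#0 0x1c4→b28/s0 MISS; vc=[]
#1 0x1cf→b28/s0 L1-HIT; vc=[]
#2 0x80→b8/s0 MISS; vc=[28]
#3 0x1c7→b28/s0 VC-HIT; vc=[8]
#4 0x8b→b8/s0 VC-HIT; vc=[28]
#5 0x192→b25/s1 MISS; vc=[28]
#6 0x1c0→b28/s0 VC-HIT; vc=[8]
#7 0x8f→b8/s0 VC-HIT; vc=[28]
#8 0x19a→b25/s1 L1-HIT; vc=[28]
#9 0x191→b25/s1 L1-HIT; vc=[28]
#10 0x81→b8/s0 L1-HIT; vc=[28]
#11 0x193→b25/s1 L1-HIT; vc=[28]
#12 0x8d→b8/s0 L1-HIT; vc=[28]
#13 0x8a→b8/s0 L1-HIT; vc=[28]
#14 0x82→b8/s0 L1-HIT; vc=[28]
#15 0x193→b25/s1 L1-HIT; vc=[28]

VC = [28]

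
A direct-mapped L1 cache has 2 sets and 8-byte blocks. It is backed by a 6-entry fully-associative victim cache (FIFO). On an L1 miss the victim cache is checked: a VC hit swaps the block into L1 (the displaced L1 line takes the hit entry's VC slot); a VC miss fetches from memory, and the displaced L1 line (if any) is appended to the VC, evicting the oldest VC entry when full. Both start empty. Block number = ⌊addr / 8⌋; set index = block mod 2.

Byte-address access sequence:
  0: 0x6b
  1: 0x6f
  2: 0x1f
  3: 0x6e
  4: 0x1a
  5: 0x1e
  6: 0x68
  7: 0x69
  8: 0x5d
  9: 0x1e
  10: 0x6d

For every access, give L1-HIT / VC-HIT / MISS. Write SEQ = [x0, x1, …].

  [0] addr=0x6b blk=13 s=1: MISS | VC []
  [1] addr=0x6f blk=13 s=1: L1-HIT | VC []
  [2] addr=0x1f blk=3 s=1: MISS | VC [13]
  [3] addr=0x6e blk=13 s=1: VC-HIT | VC [3]
  [4] addr=0x1a blk=3 s=1: VC-HIT | VC [13]
  [5] addr=0x1e blk=3 s=1: L1-HIT | VC [13]
  [6] addr=0x68 blk=13 s=1: VC-HIT | VC [3]
  [7] addr=0x69 blk=13 s=1: L1-HIT | VC [3]
  [8] addr=0x5d blk=11 s=1: MISS | VC [3, 13]
  [9] addr=0x1e blk=3 s=1: VC-HIT | VC [11, 13]
  [10] addr=0x6d blk=13 s=1: VC-HIT | VC [11, 3]

SEQ = [MISS, L1-HIT, MISS, VC-HIT, VC-HIT, L1-HIT, VC-HIT, L1-HIT, MISS, VC-HIT, VC-HIT]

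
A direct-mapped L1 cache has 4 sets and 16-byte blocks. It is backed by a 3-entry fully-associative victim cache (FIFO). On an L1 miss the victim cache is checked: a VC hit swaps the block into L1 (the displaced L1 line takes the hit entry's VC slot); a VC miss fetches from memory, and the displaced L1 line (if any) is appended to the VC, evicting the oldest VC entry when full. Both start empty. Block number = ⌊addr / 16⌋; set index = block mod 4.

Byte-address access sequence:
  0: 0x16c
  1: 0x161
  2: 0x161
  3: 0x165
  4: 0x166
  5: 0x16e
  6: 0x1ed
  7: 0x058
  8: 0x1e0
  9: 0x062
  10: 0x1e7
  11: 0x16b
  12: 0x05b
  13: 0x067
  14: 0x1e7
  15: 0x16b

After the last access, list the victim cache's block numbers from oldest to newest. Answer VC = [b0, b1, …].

#0 0x16c→b22/s2 MISS; vc=[]
#1 0x161→b22/s2 L1-HIT; vc=[]
#2 0x161→b22/s2 L1-HIT; vc=[]
#3 0x165→b22/s2 L1-HIT; vc=[]
#4 0x166→b22/s2 L1-HIT; vc=[]
#5 0x16e→b22/s2 L1-HIT; vc=[]
#6 0x1ed→b30/s2 MISS; vc=[22]
#7 0x58→b5/s1 MISS; vc=[22]
#8 0x1e0→b30/s2 L1-HIT; vc=[22]
#9 0x62→b6/s2 MISS; vc=[22,30]
#10 0x1e7→b30/s2 VC-HIT; vc=[22,6]
#11 0x16b→b22/s2 VC-HIT; vc=[30,6]
#12 0x5b→b5/s1 L1-HIT; vc=[30,6]
#13 0x67→b6/s2 VC-HIT; vc=[30,22]
#14 0x1e7→b30/s2 VC-HIT; vc=[6,22]
#15 0x16b→b22/s2 VC-HIT; vc=[6,30]

VC = [6, 30]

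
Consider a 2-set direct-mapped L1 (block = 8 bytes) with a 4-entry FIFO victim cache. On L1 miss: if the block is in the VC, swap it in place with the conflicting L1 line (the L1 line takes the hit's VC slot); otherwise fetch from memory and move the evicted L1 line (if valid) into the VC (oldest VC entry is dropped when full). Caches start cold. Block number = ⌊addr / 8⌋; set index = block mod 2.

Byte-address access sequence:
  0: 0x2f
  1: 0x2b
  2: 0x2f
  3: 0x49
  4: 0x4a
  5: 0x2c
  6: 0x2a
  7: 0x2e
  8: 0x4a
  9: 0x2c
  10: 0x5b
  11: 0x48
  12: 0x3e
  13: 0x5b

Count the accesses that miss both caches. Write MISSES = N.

0: 0x2f (blk 5, set 1) → MISS  vc=[]
1: 0x2b (blk 5, set 1) → L1-HIT  vc=[]
2: 0x2f (blk 5, set 1) → L1-HIT  vc=[]
3: 0x49 (blk 9, set 1) → MISS  vc=[5]
4: 0x4a (blk 9, set 1) → L1-HIT  vc=[5]
5: 0x2c (blk 5, set 1) → VC-HIT  vc=[9]
6: 0x2a (blk 5, set 1) → L1-HIT  vc=[9]
7: 0x2e (blk 5, set 1) → L1-HIT  vc=[9]
8: 0x4a (blk 9, set 1) → VC-HIT  vc=[5]
9: 0x2c (blk 5, set 1) → VC-HIT  vc=[9]
10: 0x5b (blk 11, set 1) → MISS  vc=[9, 5]
11: 0x48 (blk 9, set 1) → VC-HIT  vc=[11, 5]
12: 0x3e (blk 7, set 1) → MISS  vc=[11, 5, 9]
13: 0x5b (blk 11, set 1) → VC-HIT  vc=[7, 5, 9]

MISSES = 4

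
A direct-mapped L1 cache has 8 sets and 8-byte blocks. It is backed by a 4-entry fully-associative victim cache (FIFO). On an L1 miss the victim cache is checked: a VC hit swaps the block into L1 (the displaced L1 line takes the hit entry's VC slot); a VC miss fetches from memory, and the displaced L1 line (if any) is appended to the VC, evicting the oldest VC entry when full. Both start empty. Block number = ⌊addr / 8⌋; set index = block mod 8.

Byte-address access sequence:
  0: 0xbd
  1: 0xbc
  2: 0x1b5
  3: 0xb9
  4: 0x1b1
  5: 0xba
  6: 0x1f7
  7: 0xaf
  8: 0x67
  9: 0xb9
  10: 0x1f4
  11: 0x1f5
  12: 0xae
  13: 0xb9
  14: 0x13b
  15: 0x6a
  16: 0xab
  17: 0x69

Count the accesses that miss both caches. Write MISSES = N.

#0 0xbd→b23/s7 MISS; vc=[]
#1 0xbc→b23/s7 L1-HIT; vc=[]
#2 0x1b5→b54/s6 MISS; vc=[]
#3 0xb9→b23/s7 L1-HIT; vc=[]
#4 0x1b1→b54/s6 L1-HIT; vc=[]
#5 0xba→b23/s7 L1-HIT; vc=[]
#6 0x1f7→b62/s6 MISS; vc=[54]
#7 0xaf→b21/s5 MISS; vc=[54]
#8 0x67→b12/s4 MISS; vc=[54]
#9 0xb9→b23/s7 L1-HIT; vc=[54]
#10 0x1f4→b62/s6 L1-HIT; vc=[54]
#11 0x1f5→b62/s6 L1-HIT; vc=[54]
#12 0xae→b21/s5 L1-HIT; vc=[54]
#13 0xb9→b23/s7 L1-HIT; vc=[54]
#14 0x13b→b39/s7 MISS; vc=[54,23]
#15 0x6a→b13/s5 MISS; vc=[54,23,21]
#16 0xab→b21/s5 VC-HIT; vc=[54,23,13]
#17 0x69→b13/s5 VC-HIT; vc=[54,23,21]

MISSES = 7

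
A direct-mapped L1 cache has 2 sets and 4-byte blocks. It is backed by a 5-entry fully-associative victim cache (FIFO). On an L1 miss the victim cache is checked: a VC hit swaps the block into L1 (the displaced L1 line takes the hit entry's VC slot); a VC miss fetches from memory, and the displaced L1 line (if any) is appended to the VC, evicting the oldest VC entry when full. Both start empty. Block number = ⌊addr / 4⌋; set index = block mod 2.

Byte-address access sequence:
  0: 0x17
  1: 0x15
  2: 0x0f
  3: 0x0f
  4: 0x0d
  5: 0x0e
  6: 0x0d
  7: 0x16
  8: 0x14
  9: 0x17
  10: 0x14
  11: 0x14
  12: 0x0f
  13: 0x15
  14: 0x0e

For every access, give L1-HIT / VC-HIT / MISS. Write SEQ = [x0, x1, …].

0: 0x17 (blk 5, set 1) → MISS  vc=[]
1: 0x15 (blk 5, set 1) → L1-HIT  vc=[]
2: 0xf (blk 3, set 1) → MISS  vc=[5]
3: 0xf (blk 3, set 1) → L1-HIT  vc=[5]
4: 0xd (blk 3, set 1) → L1-HIT  vc=[5]
5: 0xe (blk 3, set 1) → L1-HIT  vc=[5]
6: 0xd (blk 3, set 1) → L1-HIT  vc=[5]
7: 0x16 (blk 5, set 1) → VC-HIT  vc=[3]
8: 0x14 (blk 5, set 1) → L1-HIT  vc=[3]
9: 0x17 (blk 5, set 1) → L1-HIT  vc=[3]
10: 0x14 (blk 5, set 1) → L1-HIT  vc=[3]
11: 0x14 (blk 5, set 1) → L1-HIT  vc=[3]
12: 0xf (blk 3, set 1) → VC-HIT  vc=[5]
13: 0x15 (blk 5, set 1) → VC-HIT  vc=[3]
14: 0xe (blk 3, set 1) → VC-HIT  vc=[5]

SEQ = [MISS, L1-HIT, MISS, L1-HIT, L1-HIT, L1-HIT, L1-HIT, VC-HIT, L1-HIT, L1-HIT, L1-HIT, L1-HIT, VC-HIT, VC-HIT, VC-HIT]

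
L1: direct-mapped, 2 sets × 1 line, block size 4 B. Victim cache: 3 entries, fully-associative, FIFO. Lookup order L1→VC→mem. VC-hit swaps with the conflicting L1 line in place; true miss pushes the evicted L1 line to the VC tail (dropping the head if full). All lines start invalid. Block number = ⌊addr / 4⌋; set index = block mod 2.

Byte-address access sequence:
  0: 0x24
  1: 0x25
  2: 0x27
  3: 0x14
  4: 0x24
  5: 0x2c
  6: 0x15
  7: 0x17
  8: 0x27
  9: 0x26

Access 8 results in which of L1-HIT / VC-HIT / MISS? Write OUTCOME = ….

OUTCOME = VC-HIT

0: 0x24 (blk 9, set 1) → MISS  vc=[]
1: 0x25 (blk 9, set 1) → L1-HIT  vc=[]
2: 0x27 (blk 9, set 1) → L1-HIT  vc=[]
3: 0x14 (blk 5, set 1) → MISS  vc=[9]
4: 0x24 (blk 9, set 1) → VC-HIT  vc=[5]
5: 0x2c (blk 11, set 1) → MISS  vc=[5, 9]
6: 0x15 (blk 5, set 1) → VC-HIT  vc=[11, 9]
7: 0x17 (blk 5, set 1) → L1-HIT  vc=[11, 9]
8: 0x27 (blk 9, set 1) → VC-HIT  vc=[11, 5]
9: 0x26 (blk 9, set 1) → L1-HIT  vc=[11, 5]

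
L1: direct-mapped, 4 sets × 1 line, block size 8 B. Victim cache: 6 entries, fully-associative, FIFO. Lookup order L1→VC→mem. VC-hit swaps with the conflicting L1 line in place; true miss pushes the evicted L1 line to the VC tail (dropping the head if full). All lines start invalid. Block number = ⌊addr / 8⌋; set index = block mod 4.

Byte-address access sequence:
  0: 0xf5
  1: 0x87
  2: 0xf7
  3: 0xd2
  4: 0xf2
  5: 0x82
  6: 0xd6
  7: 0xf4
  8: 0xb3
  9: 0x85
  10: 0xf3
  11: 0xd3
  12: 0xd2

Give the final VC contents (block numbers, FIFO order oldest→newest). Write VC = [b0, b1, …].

VC = [30, 22]

  [0] addr=0xf5 blk=30 s=2: MISS | VC []
  [1] addr=0x87 blk=16 s=0: MISS | VC []
  [2] addr=0xf7 blk=30 s=2: L1-HIT | VC []
  [3] addr=0xd2 blk=26 s=2: MISS | VC [30]
  [4] addr=0xf2 blk=30 s=2: VC-HIT | VC [26]
  [5] addr=0x82 blk=16 s=0: L1-HIT | VC [26]
  [6] addr=0xd6 blk=26 s=2: VC-HIT | VC [30]
  [7] addr=0xf4 blk=30 s=2: VC-HIT | VC [26]
  [8] addr=0xb3 blk=22 s=2: MISS | VC [26, 30]
  [9] addr=0x85 blk=16 s=0: L1-HIT | VC [26, 30]
  [10] addr=0xf3 blk=30 s=2: VC-HIT | VC [26, 22]
  [11] addr=0xd3 blk=26 s=2: VC-HIT | VC [30, 22]
  [12] addr=0xd2 blk=26 s=2: L1-HIT | VC [30, 22]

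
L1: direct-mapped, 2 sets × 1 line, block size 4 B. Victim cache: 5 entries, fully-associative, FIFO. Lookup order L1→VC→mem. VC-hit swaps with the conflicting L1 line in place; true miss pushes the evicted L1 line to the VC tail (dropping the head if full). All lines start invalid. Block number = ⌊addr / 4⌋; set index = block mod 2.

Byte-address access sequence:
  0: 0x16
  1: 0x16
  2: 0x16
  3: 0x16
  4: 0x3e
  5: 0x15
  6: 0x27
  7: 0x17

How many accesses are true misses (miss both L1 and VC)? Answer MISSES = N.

MISSES = 3

0: 0x16 (blk 5, set 1) → MISS  vc=[]
1: 0x16 (blk 5, set 1) → L1-HIT  vc=[]
2: 0x16 (blk 5, set 1) → L1-HIT  vc=[]
3: 0x16 (blk 5, set 1) → L1-HIT  vc=[]
4: 0x3e (blk 15, set 1) → MISS  vc=[5]
5: 0x15 (blk 5, set 1) → VC-HIT  vc=[15]
6: 0x27 (blk 9, set 1) → MISS  vc=[15, 5]
7: 0x17 (blk 5, set 1) → VC-HIT  vc=[15, 9]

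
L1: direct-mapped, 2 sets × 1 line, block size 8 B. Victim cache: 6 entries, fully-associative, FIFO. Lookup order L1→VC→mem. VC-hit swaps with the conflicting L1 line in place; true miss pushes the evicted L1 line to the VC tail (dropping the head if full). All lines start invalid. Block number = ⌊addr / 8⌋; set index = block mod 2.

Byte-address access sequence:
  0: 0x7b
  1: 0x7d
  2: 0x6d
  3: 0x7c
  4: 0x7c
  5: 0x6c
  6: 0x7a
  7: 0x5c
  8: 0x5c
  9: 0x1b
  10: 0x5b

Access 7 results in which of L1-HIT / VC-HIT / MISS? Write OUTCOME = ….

#0 0x7b→b15/s1 MISS; vc=[]
#1 0x7d→b15/s1 L1-HIT; vc=[]
#2 0x6d→b13/s1 MISS; vc=[15]
#3 0x7c→b15/s1 VC-HIT; vc=[13]
#4 0x7c→b15/s1 L1-HIT; vc=[13]
#5 0x6c→b13/s1 VC-HIT; vc=[15]
#6 0x7a→b15/s1 VC-HIT; vc=[13]
#7 0x5c→b11/s1 MISS; vc=[13,15]
#8 0x5c→b11/s1 L1-HIT; vc=[13,15]
#9 0x1b→b3/s1 MISS; vc=[13,15,11]
#10 0x5b→b11/s1 VC-HIT; vc=[13,15,3]

OUTCOME = MISS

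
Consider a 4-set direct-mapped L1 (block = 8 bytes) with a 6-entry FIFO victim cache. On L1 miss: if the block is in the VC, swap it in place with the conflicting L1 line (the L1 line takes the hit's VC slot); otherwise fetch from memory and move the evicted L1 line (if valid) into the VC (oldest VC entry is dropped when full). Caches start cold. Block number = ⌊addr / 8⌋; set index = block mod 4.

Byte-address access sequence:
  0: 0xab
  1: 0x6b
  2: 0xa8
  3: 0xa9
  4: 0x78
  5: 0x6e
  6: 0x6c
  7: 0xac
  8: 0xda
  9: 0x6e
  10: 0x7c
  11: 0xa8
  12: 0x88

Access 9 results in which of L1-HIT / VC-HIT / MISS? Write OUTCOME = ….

OUTCOME = VC-HIT

0: 0xab (blk 21, set 1) → MISS  vc=[]
1: 0x6b (blk 13, set 1) → MISS  vc=[21]
2: 0xa8 (blk 21, set 1) → VC-HIT  vc=[13]
3: 0xa9 (blk 21, set 1) → L1-HIT  vc=[13]
4: 0x78 (blk 15, set 3) → MISS  vc=[13]
5: 0x6e (blk 13, set 1) → VC-HIT  vc=[21]
6: 0x6c (blk 13, set 1) → L1-HIT  vc=[21]
7: 0xac (blk 21, set 1) → VC-HIT  vc=[13]
8: 0xda (blk 27, set 3) → MISS  vc=[13, 15]
9: 0x6e (blk 13, set 1) → VC-HIT  vc=[21, 15]
10: 0x7c (blk 15, set 3) → VC-HIT  vc=[21, 27]
11: 0xa8 (blk 21, set 1) → VC-HIT  vc=[13, 27]
12: 0x88 (blk 17, set 1) → MISS  vc=[13, 27, 21]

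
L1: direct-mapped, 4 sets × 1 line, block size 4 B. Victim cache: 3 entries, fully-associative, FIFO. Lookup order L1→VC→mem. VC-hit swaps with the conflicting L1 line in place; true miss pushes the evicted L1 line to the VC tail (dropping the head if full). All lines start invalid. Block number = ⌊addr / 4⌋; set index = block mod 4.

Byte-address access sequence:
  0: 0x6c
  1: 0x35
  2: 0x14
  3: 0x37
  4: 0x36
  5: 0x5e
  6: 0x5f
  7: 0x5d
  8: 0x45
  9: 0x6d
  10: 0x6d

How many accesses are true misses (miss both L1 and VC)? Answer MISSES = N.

0: 0x6c (blk 27, set 3) → MISS  vc=[]
1: 0x35 (blk 13, set 1) → MISS  vc=[]
2: 0x14 (blk 5, set 1) → MISS  vc=[13]
3: 0x37 (blk 13, set 1) → VC-HIT  vc=[5]
4: 0x36 (blk 13, set 1) → L1-HIT  vc=[5]
5: 0x5e (blk 23, set 3) → MISS  vc=[5, 27]
6: 0x5f (blk 23, set 3) → L1-HIT  vc=[5, 27]
7: 0x5d (blk 23, set 3) → L1-HIT  vc=[5, 27]
8: 0x45 (blk 17, set 1) → MISS  vc=[5, 27, 13]
9: 0x6d (blk 27, set 3) → VC-HIT  vc=[5, 23, 13]
10: 0x6d (blk 27, set 3) → L1-HIT  vc=[5, 23, 13]

MISSES = 5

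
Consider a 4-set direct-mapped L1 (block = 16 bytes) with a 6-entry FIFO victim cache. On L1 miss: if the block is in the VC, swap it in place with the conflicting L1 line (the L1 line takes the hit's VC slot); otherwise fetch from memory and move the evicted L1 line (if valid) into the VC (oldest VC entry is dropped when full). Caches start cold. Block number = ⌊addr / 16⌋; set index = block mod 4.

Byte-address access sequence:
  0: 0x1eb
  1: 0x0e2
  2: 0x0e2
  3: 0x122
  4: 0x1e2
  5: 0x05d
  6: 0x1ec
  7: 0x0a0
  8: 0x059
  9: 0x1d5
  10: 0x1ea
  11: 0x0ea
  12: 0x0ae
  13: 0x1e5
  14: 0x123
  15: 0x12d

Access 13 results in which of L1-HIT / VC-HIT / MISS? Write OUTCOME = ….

  [0] addr=0x1eb blk=30 s=2: MISS | VC []
  [1] addr=0xe2 blk=14 s=2: MISS | VC [30]
  [2] addr=0xe2 blk=14 s=2: L1-HIT | VC [30]
  [3] addr=0x122 blk=18 s=2: MISS | VC [30, 14]
  [4] addr=0x1e2 blk=30 s=2: VC-HIT | VC [18, 14]
  [5] addr=0x5d blk=5 s=1: MISS | VC [18, 14]
  [6] addr=0x1ec blk=30 s=2: L1-HIT | VC [18, 14]
  [7] addr=0xa0 blk=10 s=2: MISS | VC [18, 14, 30]
  [8] addr=0x59 blk=5 s=1: L1-HIT | VC [18, 14, 30]
  [9] addr=0x1d5 blk=29 s=1: MISS | VC [18, 14, 30, 5]
  [10] addr=0x1ea blk=30 s=2: VC-HIT | VC [18, 14, 10, 5]
  [11] addr=0xea blk=14 s=2: VC-HIT | VC [18, 30, 10, 5]
  [12] addr=0xae blk=10 s=2: VC-HIT | VC [18, 30, 14, 5]
  [13] addr=0x1e5 blk=30 s=2: VC-HIT | VC [18, 10, 14, 5]
  [14] addr=0x123 blk=18 s=2: VC-HIT | VC [30, 10, 14, 5]
  [15] addr=0x12d blk=18 s=2: L1-HIT | VC [30, 10, 14, 5]

OUTCOME = VC-HIT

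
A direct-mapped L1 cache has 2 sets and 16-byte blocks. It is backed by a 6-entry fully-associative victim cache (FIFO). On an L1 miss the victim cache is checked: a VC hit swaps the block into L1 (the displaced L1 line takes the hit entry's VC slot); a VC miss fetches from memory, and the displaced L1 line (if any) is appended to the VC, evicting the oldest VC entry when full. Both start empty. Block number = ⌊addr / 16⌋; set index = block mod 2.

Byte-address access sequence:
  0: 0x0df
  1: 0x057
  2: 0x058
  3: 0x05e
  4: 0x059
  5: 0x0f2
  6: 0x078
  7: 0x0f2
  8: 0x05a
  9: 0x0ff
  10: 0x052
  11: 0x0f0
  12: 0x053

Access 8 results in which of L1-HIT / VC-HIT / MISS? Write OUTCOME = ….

OUTCOME = VC-HIT

  [0] addr=0xdf blk=13 s=1: MISS | VC []
  [1] addr=0x57 blk=5 s=1: MISS | VC [13]
  [2] addr=0x58 blk=5 s=1: L1-HIT | VC [13]
  [3] addr=0x5e blk=5 s=1: L1-HIT | VC [13]
  [4] addr=0x59 blk=5 s=1: L1-HIT | VC [13]
  [5] addr=0xf2 blk=15 s=1: MISS | VC [13, 5]
  [6] addr=0x78 blk=7 s=1: MISS | VC [13, 5, 15]
  [7] addr=0xf2 blk=15 s=1: VC-HIT | VC [13, 5, 7]
  [8] addr=0x5a blk=5 s=1: VC-HIT | VC [13, 15, 7]
  [9] addr=0xff blk=15 s=1: VC-HIT | VC [13, 5, 7]
  [10] addr=0x52 blk=5 s=1: VC-HIT | VC [13, 15, 7]
  [11] addr=0xf0 blk=15 s=1: VC-HIT | VC [13, 5, 7]
  [12] addr=0x53 blk=5 s=1: VC-HIT | VC [13, 15, 7]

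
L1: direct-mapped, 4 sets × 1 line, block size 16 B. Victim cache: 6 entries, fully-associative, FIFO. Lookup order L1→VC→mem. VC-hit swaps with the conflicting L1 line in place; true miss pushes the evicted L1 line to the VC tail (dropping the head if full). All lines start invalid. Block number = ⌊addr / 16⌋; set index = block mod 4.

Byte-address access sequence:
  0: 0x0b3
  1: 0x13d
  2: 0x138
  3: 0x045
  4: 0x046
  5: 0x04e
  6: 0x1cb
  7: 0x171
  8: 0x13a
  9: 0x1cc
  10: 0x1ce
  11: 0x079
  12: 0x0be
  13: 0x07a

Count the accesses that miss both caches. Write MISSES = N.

MISSES = 6

#0 0xb3→b11/s3 MISS; vc=[]
#1 0x13d→b19/s3 MISS; vc=[11]
#2 0x138→b19/s3 L1-HIT; vc=[11]
#3 0x45→b4/s0 MISS; vc=[11]
#4 0x46→b4/s0 L1-HIT; vc=[11]
#5 0x4e→b4/s0 L1-HIT; vc=[11]
#6 0x1cb→b28/s0 MISS; vc=[11,4]
#7 0x171→b23/s3 MISS; vc=[11,4,19]
#8 0x13a→b19/s3 VC-HIT; vc=[11,4,23]
#9 0x1cc→b28/s0 L1-HIT; vc=[11,4,23]
#10 0x1ce→b28/s0 L1-HIT; vc=[11,4,23]
#11 0x79→b7/s3 MISS; vc=[11,4,23,19]
#12 0xbe→b11/s3 VC-HIT; vc=[7,4,23,19]
#13 0x7a→b7/s3 VC-HIT; vc=[11,4,23,19]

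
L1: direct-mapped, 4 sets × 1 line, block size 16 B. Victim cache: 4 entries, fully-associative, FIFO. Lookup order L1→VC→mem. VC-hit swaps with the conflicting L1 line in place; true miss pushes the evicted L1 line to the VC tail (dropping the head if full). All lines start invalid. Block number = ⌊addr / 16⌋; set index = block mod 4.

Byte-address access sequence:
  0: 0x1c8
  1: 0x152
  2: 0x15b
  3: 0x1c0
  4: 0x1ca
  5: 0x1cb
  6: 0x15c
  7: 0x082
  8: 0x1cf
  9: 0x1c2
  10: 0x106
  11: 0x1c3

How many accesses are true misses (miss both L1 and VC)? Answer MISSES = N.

MISSES = 4

  [0] addr=0x1c8 blk=28 s=0: MISS | VC []
  [1] addr=0x152 blk=21 s=1: MISS | VC []
  [2] addr=0x15b blk=21 s=1: L1-HIT | VC []
  [3] addr=0x1c0 blk=28 s=0: L1-HIT | VC []
  [4] addr=0x1ca blk=28 s=0: L1-HIT | VC []
  [5] addr=0x1cb blk=28 s=0: L1-HIT | VC []
  [6] addr=0x15c blk=21 s=1: L1-HIT | VC []
  [7] addr=0x82 blk=8 s=0: MISS | VC [28]
  [8] addr=0x1cf blk=28 s=0: VC-HIT | VC [8]
  [9] addr=0x1c2 blk=28 s=0: L1-HIT | VC [8]
  [10] addr=0x106 blk=16 s=0: MISS | VC [8, 28]
  [11] addr=0x1c3 blk=28 s=0: VC-HIT | VC [8, 16]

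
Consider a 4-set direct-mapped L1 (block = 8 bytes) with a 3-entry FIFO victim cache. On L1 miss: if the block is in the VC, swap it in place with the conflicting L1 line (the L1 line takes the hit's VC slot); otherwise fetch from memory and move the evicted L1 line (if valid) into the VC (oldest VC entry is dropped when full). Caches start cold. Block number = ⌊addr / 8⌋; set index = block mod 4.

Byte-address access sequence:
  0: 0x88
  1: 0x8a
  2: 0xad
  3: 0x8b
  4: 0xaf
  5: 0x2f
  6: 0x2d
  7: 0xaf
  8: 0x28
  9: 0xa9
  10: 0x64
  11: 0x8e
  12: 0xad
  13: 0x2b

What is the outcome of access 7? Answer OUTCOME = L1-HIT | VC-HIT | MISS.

  [0] addr=0x88 blk=17 s=1: MISS | VC []
  [1] addr=0x8a blk=17 s=1: L1-HIT | VC []
  [2] addr=0xad blk=21 s=1: MISS | VC [17]
  [3] addr=0x8b blk=17 s=1: VC-HIT | VC [21]
  [4] addr=0xaf blk=21 s=1: VC-HIT | VC [17]
  [5] addr=0x2f blk=5 s=1: MISS | VC [17, 21]
  [6] addr=0x2d blk=5 s=1: L1-HIT | VC [17, 21]
  [7] addr=0xaf blk=21 s=1: VC-HIT | VC [17, 5]
  [8] addr=0x28 blk=5 s=1: VC-HIT | VC [17, 21]
  [9] addr=0xa9 blk=21 s=1: VC-HIT | VC [17, 5]
  [10] addr=0x64 blk=12 s=0: MISS | VC [17, 5]
  [11] addr=0x8e blk=17 s=1: VC-HIT | VC [21, 5]
  [12] addr=0xad blk=21 s=1: VC-HIT | VC [17, 5]
  [13] addr=0x2b blk=5 s=1: VC-HIT | VC [17, 21]

OUTCOME = VC-HIT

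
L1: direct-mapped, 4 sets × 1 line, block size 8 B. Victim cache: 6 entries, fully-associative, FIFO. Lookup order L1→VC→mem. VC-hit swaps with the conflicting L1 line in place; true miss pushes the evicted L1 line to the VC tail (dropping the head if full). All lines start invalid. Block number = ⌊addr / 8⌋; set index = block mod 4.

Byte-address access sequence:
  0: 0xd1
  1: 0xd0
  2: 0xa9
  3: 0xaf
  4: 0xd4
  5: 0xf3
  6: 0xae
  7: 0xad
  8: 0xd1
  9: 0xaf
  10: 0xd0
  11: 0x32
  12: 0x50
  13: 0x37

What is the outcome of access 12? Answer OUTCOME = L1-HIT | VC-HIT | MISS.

OUTCOME = MISS

  [0] addr=0xd1 blk=26 s=2: MISS | VC []
  [1] addr=0xd0 blk=26 s=2: L1-HIT | VC []
  [2] addr=0xa9 blk=21 s=1: MISS | VC []
  [3] addr=0xaf blk=21 s=1: L1-HIT | VC []
  [4] addr=0xd4 blk=26 s=2: L1-HIT | VC []
  [5] addr=0xf3 blk=30 s=2: MISS | VC [26]
  [6] addr=0xae blk=21 s=1: L1-HIT | VC [26]
  [7] addr=0xad blk=21 s=1: L1-HIT | VC [26]
  [8] addr=0xd1 blk=26 s=2: VC-HIT | VC [30]
  [9] addr=0xaf blk=21 s=1: L1-HIT | VC [30]
  [10] addr=0xd0 blk=26 s=2: L1-HIT | VC [30]
  [11] addr=0x32 blk=6 s=2: MISS | VC [30, 26]
  [12] addr=0x50 blk=10 s=2: MISS | VC [30, 26, 6]
  [13] addr=0x37 blk=6 s=2: VC-HIT | VC [30, 26, 10]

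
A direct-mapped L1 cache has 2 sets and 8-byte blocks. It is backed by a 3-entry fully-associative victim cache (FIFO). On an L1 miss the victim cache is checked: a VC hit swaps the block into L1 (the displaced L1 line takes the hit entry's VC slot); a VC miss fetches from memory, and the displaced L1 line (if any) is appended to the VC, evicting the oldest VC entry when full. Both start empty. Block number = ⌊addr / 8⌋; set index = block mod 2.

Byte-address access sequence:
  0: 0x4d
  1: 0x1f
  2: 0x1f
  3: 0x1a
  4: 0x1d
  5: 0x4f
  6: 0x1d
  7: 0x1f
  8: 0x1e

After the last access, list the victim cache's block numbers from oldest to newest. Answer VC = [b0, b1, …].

VC = [9]

0: 0x4d (blk 9, set 1) → MISS  vc=[]
1: 0x1f (blk 3, set 1) → MISS  vc=[9]
2: 0x1f (blk 3, set 1) → L1-HIT  vc=[9]
3: 0x1a (blk 3, set 1) → L1-HIT  vc=[9]
4: 0x1d (blk 3, set 1) → L1-HIT  vc=[9]
5: 0x4f (blk 9, set 1) → VC-HIT  vc=[3]
6: 0x1d (blk 3, set 1) → VC-HIT  vc=[9]
7: 0x1f (blk 3, set 1) → L1-HIT  vc=[9]
8: 0x1e (blk 3, set 1) → L1-HIT  vc=[9]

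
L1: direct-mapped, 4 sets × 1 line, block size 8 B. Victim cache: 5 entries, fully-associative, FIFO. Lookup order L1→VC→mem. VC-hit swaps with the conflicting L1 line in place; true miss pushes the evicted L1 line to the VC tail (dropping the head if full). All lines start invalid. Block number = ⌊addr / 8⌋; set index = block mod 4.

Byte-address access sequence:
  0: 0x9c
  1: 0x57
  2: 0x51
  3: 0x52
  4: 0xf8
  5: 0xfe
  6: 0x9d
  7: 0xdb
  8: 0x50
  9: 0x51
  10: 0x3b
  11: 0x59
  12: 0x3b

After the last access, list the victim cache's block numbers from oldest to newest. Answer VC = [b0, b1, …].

  [0] addr=0x9c blk=19 s=3: MISS | VC []
  [1] addr=0x57 blk=10 s=2: MISS | VC []
  [2] addr=0x51 blk=10 s=2: L1-HIT | VC []
  [3] addr=0x52 blk=10 s=2: L1-HIT | VC []
  [4] addr=0xf8 blk=31 s=3: MISS | VC [19]
  [5] addr=0xfe blk=31 s=3: L1-HIT | VC [19]
  [6] addr=0x9d blk=19 s=3: VC-HIT | VC [31]
  [7] addr=0xdb blk=27 s=3: MISS | VC [31, 19]
  [8] addr=0x50 blk=10 s=2: L1-HIT | VC [31, 19]
  [9] addr=0x51 blk=10 s=2: L1-HIT | VC [31, 19]
  [10] addr=0x3b blk=7 s=3: MISS | VC [31, 19, 27]
  [11] addr=0x59 blk=11 s=3: MISS | VC [31, 19, 27, 7]
  [12] addr=0x3b blk=7 s=3: VC-HIT | VC [31, 19, 27, 11]

VC = [31, 19, 27, 11]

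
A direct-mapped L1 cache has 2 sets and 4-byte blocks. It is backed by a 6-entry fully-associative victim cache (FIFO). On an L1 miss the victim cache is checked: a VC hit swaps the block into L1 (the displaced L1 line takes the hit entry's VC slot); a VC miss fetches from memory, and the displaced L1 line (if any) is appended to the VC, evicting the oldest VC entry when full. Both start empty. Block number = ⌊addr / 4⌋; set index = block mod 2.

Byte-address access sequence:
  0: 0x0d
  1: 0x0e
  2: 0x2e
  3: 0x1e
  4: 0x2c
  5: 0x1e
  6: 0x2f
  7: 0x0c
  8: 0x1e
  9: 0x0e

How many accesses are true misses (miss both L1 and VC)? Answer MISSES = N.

MISSES = 3

  [0] addr=0xd blk=3 s=1: MISS | VC []
  [1] addr=0xe blk=3 s=1: L1-HIT | VC []
  [2] addr=0x2e blk=11 s=1: MISS | VC [3]
  [3] addr=0x1e blk=7 s=1: MISS | VC [3, 11]
  [4] addr=0x2c blk=11 s=1: VC-HIT | VC [3, 7]
  [5] addr=0x1e blk=7 s=1: VC-HIT | VC [3, 11]
  [6] addr=0x2f blk=11 s=1: VC-HIT | VC [3, 7]
  [7] addr=0xc blk=3 s=1: VC-HIT | VC [11, 7]
  [8] addr=0x1e blk=7 s=1: VC-HIT | VC [11, 3]
  [9] addr=0xe blk=3 s=1: VC-HIT | VC [11, 7]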